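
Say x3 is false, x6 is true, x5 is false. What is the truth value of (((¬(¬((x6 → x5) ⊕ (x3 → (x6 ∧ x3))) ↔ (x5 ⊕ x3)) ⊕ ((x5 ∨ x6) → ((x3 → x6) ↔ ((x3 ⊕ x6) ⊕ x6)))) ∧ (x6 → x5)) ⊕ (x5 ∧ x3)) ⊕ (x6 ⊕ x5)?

Substituting x3=False, x6=True, x5=False:
x6 → x5 = True → False = False
x6 ∧ x3 = True ∧ False = False
x3 → (x6 ∧ x3) = False → False = True
(x6 → x5) ⊕ (x3 → (x6 ∧ x3)) = False ⊕ True = True
¬((x6 → x5) ⊕ (x3 → (x6 ∧ x3))) = ¬True = False
x5 ⊕ x3 = False ⊕ False = False
¬((x6 → x5) ⊕ (x3 → (x6 ∧ x3))) ↔ (x5 ⊕ x3) = False ↔ False = True
¬(¬((x6 → x5) ⊕ (x3 → (x6 ∧ x3))) ↔ (x5 ⊕ x3)) = ¬True = False
x5 ∨ x6 = False ∨ True = True
x3 → x6 = False → True = True
x3 ⊕ x6 = False ⊕ True = True
(x3 ⊕ x6) ⊕ x6 = True ⊕ True = False
(x3 → x6) ↔ ((x3 ⊕ x6) ⊕ x6) = True ↔ False = False
(x5 ∨ x6) → ((x3 → x6) ↔ ((x3 ⊕ x6) ⊕ x6)) = True → False = False
¬(¬((x6 → x5) ⊕ (x3 → (x6 ∧ x3))) ↔ (x5 ⊕ x3)) ⊕ ((x5 ∨ x6) → ((x3 → x6) ↔ ((x3 ⊕ x6) ⊕ x6))) = False ⊕ False = False
x6 → x5 = True → False = False
(¬(¬((x6 → x5) ⊕ (x3 → (x6 ∧ x3))) ↔ (x5 ⊕ x3)) ⊕ ((x5 ∨ x6) → ((x3 → x6) ↔ ((x3 ⊕ x6) ⊕ x6)))) ∧ (x6 → x5) = False ∧ False = False
x5 ∧ x3 = False ∧ False = False
((¬(¬((x6 → x5) ⊕ (x3 → (x6 ∧ x3))) ↔ (x5 ⊕ x3)) ⊕ ((x5 ∨ x6) → ((x3 → x6) ↔ ((x3 ⊕ x6) ⊕ x6)))) ∧ (x6 → x5)) ⊕ (x5 ∧ x3) = False ⊕ False = False
x6 ⊕ x5 = True ⊕ False = True
(((¬(¬((x6 → x5) ⊕ (x3 → (x6 ∧ x3))) ↔ (x5 ⊕ x3)) ⊕ ((x5 ∨ x6) → ((x3 → x6) ↔ ((x3 ⊕ x6) ⊕ x6)))) ∧ (x6 → x5)) ⊕ (x5 ∧ x3)) ⊕ (x6 ⊕ x5) = False ⊕ True = True

True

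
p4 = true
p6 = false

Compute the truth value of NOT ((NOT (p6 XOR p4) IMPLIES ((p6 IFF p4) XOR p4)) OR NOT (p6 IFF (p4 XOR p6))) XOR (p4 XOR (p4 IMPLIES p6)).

true

p6 XOR p4 = false XOR true = true
NOT (p6 XOR p4) = NOT true = false
p6 IFF p4 = false IFF true = false
(p6 IFF p4) XOR p4 = false XOR true = true
NOT (p6 XOR p4) IMPLIES ((p6 IFF p4) XOR p4) = false IMPLIES true = true
p4 XOR p6 = true XOR false = true
p6 IFF (p4 XOR p6) = false IFF true = false
NOT (p6 IFF (p4 XOR p6)) = NOT false = true
(NOT (p6 XOR p4) IMPLIES ((p6 IFF p4) XOR p4)) OR NOT (p6 IFF (p4 XOR p6)) = true OR true = true
NOT ((NOT (p6 XOR p4) IMPLIES ((p6 IFF p4) XOR p4)) OR NOT (p6 IFF (p4 XOR p6))) = NOT true = false
p4 IMPLIES p6 = true IMPLIES false = false
p4 XOR (p4 IMPLIES p6) = true XOR false = true
NOT ((NOT (p6 XOR p4) IMPLIES ((p6 IFF p4) XOR p4)) OR NOT (p6 IFF (p4 XOR p6))) XOR (p4 XOR (p4 IMPLIES p6)) = false XOR true = true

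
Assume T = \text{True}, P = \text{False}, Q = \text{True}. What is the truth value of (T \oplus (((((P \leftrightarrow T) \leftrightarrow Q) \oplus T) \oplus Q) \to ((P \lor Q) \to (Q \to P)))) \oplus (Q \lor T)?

\text{True}

Substituting T=\text{True}, P=\text{False}, Q=\text{True}:
P \leftrightarrow T = \text{False} \leftrightarrow \text{True} = \text{False}
(P \leftrightarrow T) \leftrightarrow Q = \text{False} \leftrightarrow \text{True} = \text{False}
((P \leftrightarrow T) \leftrightarrow Q) \oplus T = \text{False} \oplus \text{True} = \text{True}
(((P \leftrightarrow T) \leftrightarrow Q) \oplus T) \oplus Q = \text{True} \oplus \text{True} = \text{False}
P \lor Q = \text{False} \lor \text{True} = \text{True}
Q \to P = \text{True} \to \text{False} = \text{False}
(P \lor Q) \to (Q \to P) = \text{True} \to \text{False} = \text{False}
((((P \leftrightarrow T) \leftrightarrow Q) \oplus T) \oplus Q) \to ((P \lor Q) \to (Q \to P)) = \text{False} \to \text{False} = \text{True}
T \oplus (((((P \leftrightarrow T) \leftrightarrow Q) \oplus T) \oplus Q) \to ((P \lor Q) \to (Q \to P))) = \text{True} \oplus \text{True} = \text{False}
Q \lor T = \text{True} \lor \text{True} = \text{True}
(T \oplus (((((P \leftrightarrow T) \leftrightarrow Q) \oplus T) \oplus Q) \to ((P \lor Q) \to (Q \to P)))) \oplus (Q \lor T) = \text{False} \oplus \text{True} = \text{True}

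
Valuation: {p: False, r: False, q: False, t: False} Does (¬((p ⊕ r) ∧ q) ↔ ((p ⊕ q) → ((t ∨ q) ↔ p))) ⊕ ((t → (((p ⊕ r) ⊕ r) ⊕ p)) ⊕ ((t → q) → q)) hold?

p ⊕ r = False ⊕ False = False
(p ⊕ r) ∧ q = False ∧ False = False
¬((p ⊕ r) ∧ q) = ¬False = True
p ⊕ q = False ⊕ False = False
t ∨ q = False ∨ False = False
(t ∨ q) ↔ p = False ↔ False = True
(p ⊕ q) → ((t ∨ q) ↔ p) = False → True = True
¬((p ⊕ r) ∧ q) ↔ ((p ⊕ q) → ((t ∨ q) ↔ p)) = True ↔ True = True
p ⊕ r = False ⊕ False = False
(p ⊕ r) ⊕ r = False ⊕ False = False
((p ⊕ r) ⊕ r) ⊕ p = False ⊕ False = False
t → (((p ⊕ r) ⊕ r) ⊕ p) = False → False = True
t → q = False → False = True
(t → q) → q = True → False = False
(t → (((p ⊕ r) ⊕ r) ⊕ p)) ⊕ ((t → q) → q) = True ⊕ False = True
(¬((p ⊕ r) ∧ q) ↔ ((p ⊕ q) → ((t ∨ q) ↔ p))) ⊕ ((t → (((p ⊕ r) ⊕ r) ⊕ p)) ⊕ ((t → q) → q)) = True ⊕ True = False

False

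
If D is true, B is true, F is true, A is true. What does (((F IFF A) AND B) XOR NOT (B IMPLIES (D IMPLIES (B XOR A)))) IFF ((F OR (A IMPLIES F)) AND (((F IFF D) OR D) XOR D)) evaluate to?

Substituting D=true, B=true, F=true, A=true:
F IFF A = true IFF true = true
(F IFF A) AND B = true AND true = true
B XOR A = true XOR true = false
D IMPLIES (B XOR A) = true IMPLIES false = false
B IMPLIES (D IMPLIES (B XOR A)) = true IMPLIES false = false
NOT (B IMPLIES (D IMPLIES (B XOR A))) = NOT false = true
((F IFF A) AND B) XOR NOT (B IMPLIES (D IMPLIES (B XOR A))) = true XOR true = false
A IMPLIES F = true IMPLIES true = true
F OR (A IMPLIES F) = true OR true = true
F IFF D = true IFF true = true
(F IFF D) OR D = true OR true = true
((F IFF D) OR D) XOR D = true XOR true = false
(F OR (A IMPLIES F)) AND (((F IFF D) OR D) XOR D) = true AND false = false
(((F IFF A) AND B) XOR NOT (B IMPLIES (D IMPLIES (B XOR A)))) IFF ((F OR (A IMPLIES F)) AND (((F IFF D) OR D) XOR D)) = false IFF false = true

true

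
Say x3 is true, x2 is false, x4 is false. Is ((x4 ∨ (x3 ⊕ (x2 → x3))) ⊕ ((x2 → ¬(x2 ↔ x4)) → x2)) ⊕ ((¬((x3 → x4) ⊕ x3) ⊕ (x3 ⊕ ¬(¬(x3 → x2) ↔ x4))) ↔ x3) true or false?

F

Substituting x3=T, x2=F, x4=F:
x2 → x3 = F → T = T
x3 ⊕ (x2 → x3) = T ⊕ T = F
x4 ∨ (x3 ⊕ (x2 → x3)) = F ∨ F = F
x2 ↔ x4 = F ↔ F = T
¬(x2 ↔ x4) = ¬T = F
x2 → ¬(x2 ↔ x4) = F → F = T
(x2 → ¬(x2 ↔ x4)) → x2 = T → F = F
(x4 ∨ (x3 ⊕ (x2 → x3))) ⊕ ((x2 → ¬(x2 ↔ x4)) → x2) = F ⊕ F = F
x3 → x4 = T → F = F
(x3 → x4) ⊕ x3 = F ⊕ T = T
¬((x3 → x4) ⊕ x3) = ¬T = F
x3 → x2 = T → F = F
¬(x3 → x2) = ¬F = T
¬(x3 → x2) ↔ x4 = T ↔ F = F
¬(¬(x3 → x2) ↔ x4) = ¬F = T
x3 ⊕ ¬(¬(x3 → x2) ↔ x4) = T ⊕ T = F
¬((x3 → x4) ⊕ x3) ⊕ (x3 ⊕ ¬(¬(x3 → x2) ↔ x4)) = F ⊕ F = F
(¬((x3 → x4) ⊕ x3) ⊕ (x3 ⊕ ¬(¬(x3 → x2) ↔ x4))) ↔ x3 = F ↔ T = F
((x4 ∨ (x3 ⊕ (x2 → x3))) ⊕ ((x2 → ¬(x2 ↔ x4)) → x2)) ⊕ ((¬((x3 → x4) ⊕ x3) ⊕ (x3 ⊕ ¬(¬(x3 → x2) ↔ x4))) ↔ x3) = F ⊕ F = F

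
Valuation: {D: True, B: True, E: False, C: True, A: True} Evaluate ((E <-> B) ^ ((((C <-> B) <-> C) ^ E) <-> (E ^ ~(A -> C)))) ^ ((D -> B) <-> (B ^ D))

Substituting D=True, B=True, E=False, C=True, A=True:
E <-> B = False <-> True = False
C <-> B = True <-> True = True
(C <-> B) <-> C = True <-> True = True
((C <-> B) <-> C) ^ E = True ^ False = True
A -> C = True -> True = True
~(A -> C) = ~True = False
E ^ ~(A -> C) = False ^ False = False
(((C <-> B) <-> C) ^ E) <-> (E ^ ~(A -> C)) = True <-> False = False
(E <-> B) ^ ((((C <-> B) <-> C) ^ E) <-> (E ^ ~(A -> C))) = False ^ False = False
D -> B = True -> True = True
B ^ D = True ^ True = False
(D -> B) <-> (B ^ D) = True <-> False = False
((E <-> B) ^ ((((C <-> B) <-> C) ^ E) <-> (E ^ ~(A -> C)))) ^ ((D -> B) <-> (B ^ D)) = False ^ False = False

False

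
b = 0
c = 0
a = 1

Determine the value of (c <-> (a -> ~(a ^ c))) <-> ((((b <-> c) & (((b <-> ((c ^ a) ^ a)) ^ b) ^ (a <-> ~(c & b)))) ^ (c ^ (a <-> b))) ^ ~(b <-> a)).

Substituting b=0, c=0, a=1:
a ^ c = 1 ^ 0 = 1
~(a ^ c) = ~1 = 0
a -> ~(a ^ c) = 1 -> 0 = 0
c <-> (a -> ~(a ^ c)) = 0 <-> 0 = 1
b <-> c = 0 <-> 0 = 1
c ^ a = 0 ^ 1 = 1
(c ^ a) ^ a = 1 ^ 1 = 0
b <-> ((c ^ a) ^ a) = 0 <-> 0 = 1
(b <-> ((c ^ a) ^ a)) ^ b = 1 ^ 0 = 1
c & b = 0 & 0 = 0
~(c & b) = ~0 = 1
a <-> ~(c & b) = 1 <-> 1 = 1
((b <-> ((c ^ a) ^ a)) ^ b) ^ (a <-> ~(c & b)) = 1 ^ 1 = 0
(b <-> c) & (((b <-> ((c ^ a) ^ a)) ^ b) ^ (a <-> ~(c & b))) = 1 & 0 = 0
a <-> b = 1 <-> 0 = 0
c ^ (a <-> b) = 0 ^ 0 = 0
((b <-> c) & (((b <-> ((c ^ a) ^ a)) ^ b) ^ (a <-> ~(c & b)))) ^ (c ^ (a <-> b)) = 0 ^ 0 = 0
b <-> a = 0 <-> 1 = 0
~(b <-> a) = ~0 = 1
(((b <-> c) & (((b <-> ((c ^ a) ^ a)) ^ b) ^ (a <-> ~(c & b)))) ^ (c ^ (a <-> b))) ^ ~(b <-> a) = 0 ^ 1 = 1
(c <-> (a -> ~(a ^ c))) <-> ((((b <-> c) & (((b <-> ((c ^ a) ^ a)) ^ b) ^ (a <-> ~(c & b)))) ^ (c ^ (a <-> b))) ^ ~(b <-> a)) = 1 <-> 1 = 1

1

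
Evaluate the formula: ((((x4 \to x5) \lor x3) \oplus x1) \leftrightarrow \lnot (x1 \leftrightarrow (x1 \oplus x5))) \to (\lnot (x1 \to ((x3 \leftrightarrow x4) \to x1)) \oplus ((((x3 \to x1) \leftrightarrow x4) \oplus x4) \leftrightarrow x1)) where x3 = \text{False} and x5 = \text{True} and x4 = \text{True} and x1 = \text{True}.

\text{True}

Substituting x3=\text{False}, x5=\text{True}, x4=\text{True}, x1=\text{True}:
x4 \to x5 = \text{True} \to \text{True} = \text{True}
(x4 \to x5) \lor x3 = \text{True} \lor \text{False} = \text{True}
((x4 \to x5) \lor x3) \oplus x1 = \text{True} \oplus \text{True} = \text{False}
x1 \oplus x5 = \text{True} \oplus \text{True} = \text{False}
x1 \leftrightarrow (x1 \oplus x5) = \text{True} \leftrightarrow \text{False} = \text{False}
\lnot (x1 \leftrightarrow (x1 \oplus x5)) = \lnot \text{False} = \text{True}
(((x4 \to x5) \lor x3) \oplus x1) \leftrightarrow \lnot (x1 \leftrightarrow (x1 \oplus x5)) = \text{False} \leftrightarrow \text{True} = \text{False}
x3 \leftrightarrow x4 = \text{False} \leftrightarrow \text{True} = \text{False}
(x3 \leftrightarrow x4) \to x1 = \text{False} \to \text{True} = \text{True}
x1 \to ((x3 \leftrightarrow x4) \to x1) = \text{True} \to \text{True} = \text{True}
\lnot (x1 \to ((x3 \leftrightarrow x4) \to x1)) = \lnot \text{True} = \text{False}
x3 \to x1 = \text{False} \to \text{True} = \text{True}
(x3 \to x1) \leftrightarrow x4 = \text{True} \leftrightarrow \text{True} = \text{True}
((x3 \to x1) \leftrightarrow x4) \oplus x4 = \text{True} \oplus \text{True} = \text{False}
(((x3 \to x1) \leftrightarrow x4) \oplus x4) \leftrightarrow x1 = \text{False} \leftrightarrow \text{True} = \text{False}
\lnot (x1 \to ((x3 \leftrightarrow x4) \to x1)) \oplus ((((x3 \to x1) \leftrightarrow x4) \oplus x4) \leftrightarrow x1) = \text{False} \oplus \text{False} = \text{False}
((((x4 \to x5) \lor x3) \oplus x1) \leftrightarrow \lnot (x1 \leftrightarrow (x1 \oplus x5))) \to (\lnot (x1 \to ((x3 \leftrightarrow x4) \to x1)) \oplus ((((x3 \to x1) \leftrightarrow x4) \oplus x4) \leftrightarrow x1)) = \text{False} \to \text{False} = \text{True}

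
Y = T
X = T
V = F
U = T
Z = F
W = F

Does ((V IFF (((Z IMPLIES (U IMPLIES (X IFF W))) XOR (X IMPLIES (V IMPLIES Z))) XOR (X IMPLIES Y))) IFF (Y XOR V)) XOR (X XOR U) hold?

X IFF W = T IFF F = F
U IMPLIES (X IFF W) = T IMPLIES F = F
Z IMPLIES (U IMPLIES (X IFF W)) = F IMPLIES F = T
V IMPLIES Z = F IMPLIES F = T
X IMPLIES (V IMPLIES Z) = T IMPLIES T = T
(Z IMPLIES (U IMPLIES (X IFF W))) XOR (X IMPLIES (V IMPLIES Z)) = T XOR T = F
X IMPLIES Y = T IMPLIES T = T
((Z IMPLIES (U IMPLIES (X IFF W))) XOR (X IMPLIES (V IMPLIES Z))) XOR (X IMPLIES Y) = F XOR T = T
V IFF (((Z IMPLIES (U IMPLIES (X IFF W))) XOR (X IMPLIES (V IMPLIES Z))) XOR (X IMPLIES Y)) = F IFF T = F
Y XOR V = T XOR F = T
(V IFF (((Z IMPLIES (U IMPLIES (X IFF W))) XOR (X IMPLIES (V IMPLIES Z))) XOR (X IMPLIES Y))) IFF (Y XOR V) = F IFF T = F
X XOR U = T XOR T = F
((V IFF (((Z IMPLIES (U IMPLIES (X IFF W))) XOR (X IMPLIES (V IMPLIES Z))) XOR (X IMPLIES Y))) IFF (Y XOR V)) XOR (X XOR U) = F XOR F = F

F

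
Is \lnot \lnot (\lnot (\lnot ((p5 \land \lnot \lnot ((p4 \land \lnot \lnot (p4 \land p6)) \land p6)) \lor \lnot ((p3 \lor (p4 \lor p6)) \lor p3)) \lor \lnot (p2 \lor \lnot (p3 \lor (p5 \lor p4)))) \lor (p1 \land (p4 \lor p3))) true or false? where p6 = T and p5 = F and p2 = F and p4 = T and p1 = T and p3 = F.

T

p4 \land p6 = T \land T = T
\lnot (p4 \land p6) = \lnot T = F
\lnot \lnot (p4 \land p6) = \lnot F = T
p4 \land \lnot \lnot (p4 \land p6) = T \land T = T
(p4 \land \lnot \lnot (p4 \land p6)) \land p6 = T \land T = T
\lnot ((p4 \land \lnot \lnot (p4 \land p6)) \land p6) = \lnot T = F
\lnot \lnot ((p4 \land \lnot \lnot (p4 \land p6)) \land p6) = \lnot F = T
p5 \land \lnot \lnot ((p4 \land \lnot \lnot (p4 \land p6)) \land p6) = F \land T = F
p4 \lor p6 = T \lor T = T
p3 \lor (p4 \lor p6) = F \lor T = T
(p3 \lor (p4 \lor p6)) \lor p3 = T \lor F = T
\lnot ((p3 \lor (p4 \lor p6)) \lor p3) = \lnot T = F
(p5 \land \lnot \lnot ((p4 \land \lnot \lnot (p4 \land p6)) \land p6)) \lor \lnot ((p3 \lor (p4 \lor p6)) \lor p3) = F \lor F = F
\lnot ((p5 \land \lnot \lnot ((p4 \land \lnot \lnot (p4 \land p6)) \land p6)) \lor \lnot ((p3 \lor (p4 \lor p6)) \lor p3)) = \lnot F = T
p5 \lor p4 = F \lor T = T
p3 \lor (p5 \lor p4) = F \lor T = T
\lnot (p3 \lor (p5 \lor p4)) = \lnot T = F
p2 \lor \lnot (p3 \lor (p5 \lor p4)) = F \lor F = F
\lnot (p2 \lor \lnot (p3 \lor (p5 \lor p4))) = \lnot F = T
\lnot ((p5 \land \lnot \lnot ((p4 \land \lnot \lnot (p4 \land p6)) \land p6)) \lor \lnot ((p3 \lor (p4 \lor p6)) \lor p3)) \lor \lnot (p2 \lor \lnot (p3 \lor (p5 \lor p4))) = T \lor T = T
\lnot (\lnot ((p5 \land \lnot \lnot ((p4 \land \lnot \lnot (p4 \land p6)) \land p6)) \lor \lnot ((p3 \lor (p4 \lor p6)) \lor p3)) \lor \lnot (p2 \lor \lnot (p3 \lor (p5 \lor p4)))) = \lnot T = F
p4 \lor p3 = T \lor F = T
p1 \land (p4 \lor p3) = T \land T = T
\lnot (\lnot ((p5 \land \lnot \lnot ((p4 \land \lnot \lnot (p4 \land p6)) \land p6)) \lor \lnot ((p3 \lor (p4 \lor p6)) \lor p3)) \lor \lnot (p2 \lor \lnot (p3 \lor (p5 \lor p4)))) \lor (p1 \land (p4 \lor p3)) = F \lor T = T
\lnot (\lnot (\lnot ((p5 \land \lnot \lnot ((p4 \land \lnot \lnot (p4 \land p6)) \land p6)) \lor \lnot ((p3 \lor (p4 \lor p6)) \lor p3)) \lor \lnot (p2 \lor \lnot (p3 \lor (p5 \lor p4)))) \lor (p1 \land (p4 \lor p3))) = \lnot T = F
\lnot \lnot (\lnot (\lnot ((p5 \land \lnot \lnot ((p4 \land \lnot \lnot (p4 \land p6)) \land p6)) \lor \lnot ((p3 \lor (p4 \lor p6)) \lor p3)) \lor \lnot (p2 \lor \lnot (p3 \lor (p5 \lor p4)))) \lor (p1 \land (p4 \lor p3))) = \lnot F = T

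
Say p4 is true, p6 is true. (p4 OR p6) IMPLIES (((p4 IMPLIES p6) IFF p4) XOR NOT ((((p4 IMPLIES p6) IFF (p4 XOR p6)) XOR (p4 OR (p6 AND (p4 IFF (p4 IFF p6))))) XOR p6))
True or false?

F

Substituting p4=T, p6=T:
p4 OR p6 = T OR T = T
p4 IMPLIES p6 = T IMPLIES T = T
(p4 IMPLIES p6) IFF p4 = T IFF T = T
p4 IMPLIES p6 = T IMPLIES T = T
p4 XOR p6 = T XOR T = F
(p4 IMPLIES p6) IFF (p4 XOR p6) = T IFF F = F
p4 IFF p6 = T IFF T = T
p4 IFF (p4 IFF p6) = T IFF T = T
p6 AND (p4 IFF (p4 IFF p6)) = T AND T = T
p4 OR (p6 AND (p4 IFF (p4 IFF p6))) = T OR T = T
((p4 IMPLIES p6) IFF (p4 XOR p6)) XOR (p4 OR (p6 AND (p4 IFF (p4 IFF p6)))) = F XOR T = T
(((p4 IMPLIES p6) IFF (p4 XOR p6)) XOR (p4 OR (p6 AND (p4 IFF (p4 IFF p6))))) XOR p6 = T XOR T = F
NOT ((((p4 IMPLIES p6) IFF (p4 XOR p6)) XOR (p4 OR (p6 AND (p4 IFF (p4 IFF p6))))) XOR p6) = NOT F = T
((p4 IMPLIES p6) IFF p4) XOR NOT ((((p4 IMPLIES p6) IFF (p4 XOR p6)) XOR (p4 OR (p6 AND (p4 IFF (p4 IFF p6))))) XOR p6) = T XOR T = F
(p4 OR p6) IMPLIES (((p4 IMPLIES p6) IFF p4) XOR NOT ((((p4 IMPLIES p6) IFF (p4 XOR p6)) XOR (p4 OR (p6 AND (p4 IFF (p4 IFF p6))))) XOR p6)) = T IMPLIES F = F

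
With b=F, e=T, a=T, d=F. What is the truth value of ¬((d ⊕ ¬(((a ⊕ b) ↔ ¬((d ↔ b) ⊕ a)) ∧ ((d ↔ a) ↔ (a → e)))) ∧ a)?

F

a ⊕ b = T ⊕ F = T
d ↔ b = F ↔ F = T
(d ↔ b) ⊕ a = T ⊕ T = F
¬((d ↔ b) ⊕ a) = ¬F = T
(a ⊕ b) ↔ ¬((d ↔ b) ⊕ a) = T ↔ T = T
d ↔ a = F ↔ T = F
a → e = T → T = T
(d ↔ a) ↔ (a → e) = F ↔ T = F
((a ⊕ b) ↔ ¬((d ↔ b) ⊕ a)) ∧ ((d ↔ a) ↔ (a → e)) = T ∧ F = F
¬(((a ⊕ b) ↔ ¬((d ↔ b) ⊕ a)) ∧ ((d ↔ a) ↔ (a → e))) = ¬F = T
d ⊕ ¬(((a ⊕ b) ↔ ¬((d ↔ b) ⊕ a)) ∧ ((d ↔ a) ↔ (a → e))) = F ⊕ T = T
(d ⊕ ¬(((a ⊕ b) ↔ ¬((d ↔ b) ⊕ a)) ∧ ((d ↔ a) ↔ (a → e)))) ∧ a = T ∧ T = T
¬((d ⊕ ¬(((a ⊕ b) ↔ ¬((d ↔ b) ⊕ a)) ∧ ((d ↔ a) ↔ (a → e)))) ∧ a) = ¬T = F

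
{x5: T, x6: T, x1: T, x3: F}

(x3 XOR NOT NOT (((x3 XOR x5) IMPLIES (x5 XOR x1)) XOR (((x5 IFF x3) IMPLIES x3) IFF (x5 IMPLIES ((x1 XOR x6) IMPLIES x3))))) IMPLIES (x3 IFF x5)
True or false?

F

Substituting x5=T, x6=T, x1=T, x3=F:
x3 XOR x5 = F XOR T = T
x5 XOR x1 = T XOR T = F
(x3 XOR x5) IMPLIES (x5 XOR x1) = T IMPLIES F = F
x5 IFF x3 = T IFF F = F
(x5 IFF x3) IMPLIES x3 = F IMPLIES F = T
x1 XOR x6 = T XOR T = F
(x1 XOR x6) IMPLIES x3 = F IMPLIES F = T
x5 IMPLIES ((x1 XOR x6) IMPLIES x3) = T IMPLIES T = T
((x5 IFF x3) IMPLIES x3) IFF (x5 IMPLIES ((x1 XOR x6) IMPLIES x3)) = T IFF T = T
((x3 XOR x5) IMPLIES (x5 XOR x1)) XOR (((x5 IFF x3) IMPLIES x3) IFF (x5 IMPLIES ((x1 XOR x6) IMPLIES x3))) = F XOR T = T
NOT (((x3 XOR x5) IMPLIES (x5 XOR x1)) XOR (((x5 IFF x3) IMPLIES x3) IFF (x5 IMPLIES ((x1 XOR x6) IMPLIES x3)))) = NOT T = F
NOT NOT (((x3 XOR x5) IMPLIES (x5 XOR x1)) XOR (((x5 IFF x3) IMPLIES x3) IFF (x5 IMPLIES ((x1 XOR x6) IMPLIES x3)))) = NOT F = T
x3 XOR NOT NOT (((x3 XOR x5) IMPLIES (x5 XOR x1)) XOR (((x5 IFF x3) IMPLIES x3) IFF (x5 IMPLIES ((x1 XOR x6) IMPLIES x3)))) = F XOR T = T
x3 IFF x5 = F IFF T = F
(x3 XOR NOT NOT (((x3 XOR x5) IMPLIES (x5 XOR x1)) XOR (((x5 IFF x3) IMPLIES x3) IFF (x5 IMPLIES ((x1 XOR x6) IMPLIES x3))))) IMPLIES (x3 IFF x5) = T IMPLIES F = F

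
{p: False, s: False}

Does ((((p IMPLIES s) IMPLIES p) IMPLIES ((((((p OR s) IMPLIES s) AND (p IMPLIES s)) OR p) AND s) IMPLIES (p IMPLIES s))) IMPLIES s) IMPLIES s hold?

True

p IMPLIES s = False IMPLIES False = True
(p IMPLIES s) IMPLIES p = True IMPLIES False = False
p OR s = False OR False = False
(p OR s) IMPLIES s = False IMPLIES False = True
p IMPLIES s = False IMPLIES False = True
((p OR s) IMPLIES s) AND (p IMPLIES s) = True AND True = True
(((p OR s) IMPLIES s) AND (p IMPLIES s)) OR p = True OR False = True
((((p OR s) IMPLIES s) AND (p IMPLIES s)) OR p) AND s = True AND False = False
p IMPLIES s = False IMPLIES False = True
(((((p OR s) IMPLIES s) AND (p IMPLIES s)) OR p) AND s) IMPLIES (p IMPLIES s) = False IMPLIES True = True
((p IMPLIES s) IMPLIES p) IMPLIES ((((((p OR s) IMPLIES s) AND (p IMPLIES s)) OR p) AND s) IMPLIES (p IMPLIES s)) = False IMPLIES True = True
(((p IMPLIES s) IMPLIES p) IMPLIES ((((((p OR s) IMPLIES s) AND (p IMPLIES s)) OR p) AND s) IMPLIES (p IMPLIES s))) IMPLIES s = True IMPLIES False = False
((((p IMPLIES s) IMPLIES p) IMPLIES ((((((p OR s) IMPLIES s) AND (p IMPLIES s)) OR p) AND s) IMPLIES (p IMPLIES s))) IMPLIES s) IMPLIES s = False IMPLIES False = True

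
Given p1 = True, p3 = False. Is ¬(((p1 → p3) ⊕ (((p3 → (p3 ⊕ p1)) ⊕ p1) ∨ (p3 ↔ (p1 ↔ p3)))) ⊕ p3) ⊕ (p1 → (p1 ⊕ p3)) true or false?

p1 → p3 = True → False = False
p3 ⊕ p1 = False ⊕ True = True
p3 → (p3 ⊕ p1) = False → True = True
(p3 → (p3 ⊕ p1)) ⊕ p1 = True ⊕ True = False
p1 ↔ p3 = True ↔ False = False
p3 ↔ (p1 ↔ p3) = False ↔ False = True
((p3 → (p3 ⊕ p1)) ⊕ p1) ∨ (p3 ↔ (p1 ↔ p3)) = False ∨ True = True
(p1 → p3) ⊕ (((p3 → (p3 ⊕ p1)) ⊕ p1) ∨ (p3 ↔ (p1 ↔ p3))) = False ⊕ True = True
((p1 → p3) ⊕ (((p3 → (p3 ⊕ p1)) ⊕ p1) ∨ (p3 ↔ (p1 ↔ p3)))) ⊕ p3 = True ⊕ False = True
¬(((p1 → p3) ⊕ (((p3 → (p3 ⊕ p1)) ⊕ p1) ∨ (p3 ↔ (p1 ↔ p3)))) ⊕ p3) = ¬True = False
p1 ⊕ p3 = True ⊕ False = True
p1 → (p1 ⊕ p3) = True → True = True
¬(((p1 → p3) ⊕ (((p3 → (p3 ⊕ p1)) ⊕ p1) ∨ (p3 ↔ (p1 ↔ p3)))) ⊕ p3) ⊕ (p1 → (p1 ⊕ p3)) = False ⊕ True = True

True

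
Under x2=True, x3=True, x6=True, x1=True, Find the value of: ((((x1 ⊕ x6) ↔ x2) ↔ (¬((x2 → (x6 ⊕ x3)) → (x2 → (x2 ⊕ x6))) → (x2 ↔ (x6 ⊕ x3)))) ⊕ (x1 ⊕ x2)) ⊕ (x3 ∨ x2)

x1 ⊕ x6 = True ⊕ True = False
(x1 ⊕ x6) ↔ x2 = False ↔ True = False
x6 ⊕ x3 = True ⊕ True = False
x2 → (x6 ⊕ x3) = True → False = False
x2 ⊕ x6 = True ⊕ True = False
x2 → (x2 ⊕ x6) = True → False = False
(x2 → (x6 ⊕ x3)) → (x2 → (x2 ⊕ x6)) = False → False = True
¬((x2 → (x6 ⊕ x3)) → (x2 → (x2 ⊕ x6))) = ¬True = False
x6 ⊕ x3 = True ⊕ True = False
x2 ↔ (x6 ⊕ x3) = True ↔ False = False
¬((x2 → (x6 ⊕ x3)) → (x2 → (x2 ⊕ x6))) → (x2 ↔ (x6 ⊕ x3)) = False → False = True
((x1 ⊕ x6) ↔ x2) ↔ (¬((x2 → (x6 ⊕ x3)) → (x2 → (x2 ⊕ x6))) → (x2 ↔ (x6 ⊕ x3))) = False ↔ True = False
x1 ⊕ x2 = True ⊕ True = False
(((x1 ⊕ x6) ↔ x2) ↔ (¬((x2 → (x6 ⊕ x3)) → (x2 → (x2 ⊕ x6))) → (x2 ↔ (x6 ⊕ x3)))) ⊕ (x1 ⊕ x2) = False ⊕ False = False
x3 ∨ x2 = True ∨ True = True
((((x1 ⊕ x6) ↔ x2) ↔ (¬((x2 → (x6 ⊕ x3)) → (x2 → (x2 ⊕ x6))) → (x2 ↔ (x6 ⊕ x3)))) ⊕ (x1 ⊕ x2)) ⊕ (x3 ∨ x2) = False ⊕ True = True

True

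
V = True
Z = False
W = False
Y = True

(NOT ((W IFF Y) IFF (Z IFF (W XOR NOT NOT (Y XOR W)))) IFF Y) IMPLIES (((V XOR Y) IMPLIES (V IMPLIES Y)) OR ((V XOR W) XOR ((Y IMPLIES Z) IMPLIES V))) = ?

True

W IFF Y = False IFF True = False
Y XOR W = True XOR False = True
NOT (Y XOR W) = NOT True = False
NOT NOT (Y XOR W) = NOT False = True
W XOR NOT NOT (Y XOR W) = False XOR True = True
Z IFF (W XOR NOT NOT (Y XOR W)) = False IFF True = False
(W IFF Y) IFF (Z IFF (W XOR NOT NOT (Y XOR W))) = False IFF False = True
NOT ((W IFF Y) IFF (Z IFF (W XOR NOT NOT (Y XOR W)))) = NOT True = False
NOT ((W IFF Y) IFF (Z IFF (W XOR NOT NOT (Y XOR W)))) IFF Y = False IFF True = False
V XOR Y = True XOR True = False
V IMPLIES Y = True IMPLIES True = True
(V XOR Y) IMPLIES (V IMPLIES Y) = False IMPLIES True = True
V XOR W = True XOR False = True
Y IMPLIES Z = True IMPLIES False = False
(Y IMPLIES Z) IMPLIES V = False IMPLIES True = True
(V XOR W) XOR ((Y IMPLIES Z) IMPLIES V) = True XOR True = False
((V XOR Y) IMPLIES (V IMPLIES Y)) OR ((V XOR W) XOR ((Y IMPLIES Z) IMPLIES V)) = True OR False = True
(NOT ((W IFF Y) IFF (Z IFF (W XOR NOT NOT (Y XOR W)))) IFF Y) IMPLIES (((V XOR Y) IMPLIES (V IMPLIES Y)) OR ((V XOR W) XOR ((Y IMPLIES Z) IMPLIES V))) = False IMPLIES True = True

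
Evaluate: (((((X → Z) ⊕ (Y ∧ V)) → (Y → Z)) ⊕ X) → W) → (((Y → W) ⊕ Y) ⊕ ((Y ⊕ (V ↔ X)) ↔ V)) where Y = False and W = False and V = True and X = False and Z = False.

X → Z = False → False = True
Y ∧ V = False ∧ True = False
(X → Z) ⊕ (Y ∧ V) = True ⊕ False = True
Y → Z = False → False = True
((X → Z) ⊕ (Y ∧ V)) → (Y → Z) = True → True = True
(((X → Z) ⊕ (Y ∧ V)) → (Y → Z)) ⊕ X = True ⊕ False = True
((((X → Z) ⊕ (Y ∧ V)) → (Y → Z)) ⊕ X) → W = True → False = False
Y → W = False → False = True
(Y → W) ⊕ Y = True ⊕ False = True
V ↔ X = True ↔ False = False
Y ⊕ (V ↔ X) = False ⊕ False = False
(Y ⊕ (V ↔ X)) ↔ V = False ↔ True = False
((Y → W) ⊕ Y) ⊕ ((Y ⊕ (V ↔ X)) ↔ V) = True ⊕ False = True
(((((X → Z) ⊕ (Y ∧ V)) → (Y → Z)) ⊕ X) → W) → (((Y → W) ⊕ Y) ⊕ ((Y ⊕ (V ↔ X)) ↔ V)) = False → True = True

True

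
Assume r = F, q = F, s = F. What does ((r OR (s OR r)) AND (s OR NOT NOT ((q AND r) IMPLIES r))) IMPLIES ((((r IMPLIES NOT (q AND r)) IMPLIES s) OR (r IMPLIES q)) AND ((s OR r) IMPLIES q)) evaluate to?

T

Substituting r=F, q=F, s=F:
s OR r = F OR F = F
r OR (s OR r) = F OR F = F
q AND r = F AND F = F
(q AND r) IMPLIES r = F IMPLIES F = T
NOT ((q AND r) IMPLIES r) = NOT T = F
NOT NOT ((q AND r) IMPLIES r) = NOT F = T
s OR NOT NOT ((q AND r) IMPLIES r) = F OR T = T
(r OR (s OR r)) AND (s OR NOT NOT ((q AND r) IMPLIES r)) = F AND T = F
q AND r = F AND F = F
NOT (q AND r) = NOT F = T
r IMPLIES NOT (q AND r) = F IMPLIES T = T
(r IMPLIES NOT (q AND r)) IMPLIES s = T IMPLIES F = F
r IMPLIES q = F IMPLIES F = T
((r IMPLIES NOT (q AND r)) IMPLIES s) OR (r IMPLIES q) = F OR T = T
s OR r = F OR F = F
(s OR r) IMPLIES q = F IMPLIES F = T
(((r IMPLIES NOT (q AND r)) IMPLIES s) OR (r IMPLIES q)) AND ((s OR r) IMPLIES q) = T AND T = T
((r OR (s OR r)) AND (s OR NOT NOT ((q AND r) IMPLIES r))) IMPLIES ((((r IMPLIES NOT (q AND r)) IMPLIES s) OR (r IMPLIES q)) AND ((s OR r) IMPLIES q)) = F IMPLIES T = T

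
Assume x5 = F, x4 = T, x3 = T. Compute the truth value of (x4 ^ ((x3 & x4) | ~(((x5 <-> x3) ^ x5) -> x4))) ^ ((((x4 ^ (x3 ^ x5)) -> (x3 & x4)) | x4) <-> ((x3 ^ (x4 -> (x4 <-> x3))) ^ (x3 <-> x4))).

T

x3 & x4 = T & T = T
x5 <-> x3 = F <-> T = F
(x5 <-> x3) ^ x5 = F ^ F = F
((x5 <-> x3) ^ x5) -> x4 = F -> T = T
~(((x5 <-> x3) ^ x5) -> x4) = ~T = F
(x3 & x4) | ~(((x5 <-> x3) ^ x5) -> x4) = T | F = T
x4 ^ ((x3 & x4) | ~(((x5 <-> x3) ^ x5) -> x4)) = T ^ T = F
x3 ^ x5 = T ^ F = T
x4 ^ (x3 ^ x5) = T ^ T = F
x3 & x4 = T & T = T
(x4 ^ (x3 ^ x5)) -> (x3 & x4) = F -> T = T
((x4 ^ (x3 ^ x5)) -> (x3 & x4)) | x4 = T | T = T
x4 <-> x3 = T <-> T = T
x4 -> (x4 <-> x3) = T -> T = T
x3 ^ (x4 -> (x4 <-> x3)) = T ^ T = F
x3 <-> x4 = T <-> T = T
(x3 ^ (x4 -> (x4 <-> x3))) ^ (x3 <-> x4) = F ^ T = T
(((x4 ^ (x3 ^ x5)) -> (x3 & x4)) | x4) <-> ((x3 ^ (x4 -> (x4 <-> x3))) ^ (x3 <-> x4)) = T <-> T = T
(x4 ^ ((x3 & x4) | ~(((x5 <-> x3) ^ x5) -> x4))) ^ ((((x4 ^ (x3 ^ x5)) -> (x3 & x4)) | x4) <-> ((x3 ^ (x4 -> (x4 <-> x3))) ^ (x3 <-> x4))) = F ^ T = T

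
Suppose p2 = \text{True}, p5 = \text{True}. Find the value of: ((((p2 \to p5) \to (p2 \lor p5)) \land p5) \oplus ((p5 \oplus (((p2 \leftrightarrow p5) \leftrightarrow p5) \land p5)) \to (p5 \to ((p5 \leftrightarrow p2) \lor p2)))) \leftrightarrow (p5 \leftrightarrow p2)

\text{False}

p2 \to p5 = \text{True} \to \text{True} = \text{True}
p2 \lor p5 = \text{True} \lor \text{True} = \text{True}
(p2 \to p5) \to (p2 \lor p5) = \text{True} \to \text{True} = \text{True}
((p2 \to p5) \to (p2 \lor p5)) \land p5 = \text{True} \land \text{True} = \text{True}
p2 \leftrightarrow p5 = \text{True} \leftrightarrow \text{True} = \text{True}
(p2 \leftrightarrow p5) \leftrightarrow p5 = \text{True} \leftrightarrow \text{True} = \text{True}
((p2 \leftrightarrow p5) \leftrightarrow p5) \land p5 = \text{True} \land \text{True} = \text{True}
p5 \oplus (((p2 \leftrightarrow p5) \leftrightarrow p5) \land p5) = \text{True} \oplus \text{True} = \text{False}
p5 \leftrightarrow p2 = \text{True} \leftrightarrow \text{True} = \text{True}
(p5 \leftrightarrow p2) \lor p2 = \text{True} \lor \text{True} = \text{True}
p5 \to ((p5 \leftrightarrow p2) \lor p2) = \text{True} \to \text{True} = \text{True}
(p5 \oplus (((p2 \leftrightarrow p5) \leftrightarrow p5) \land p5)) \to (p5 \to ((p5 \leftrightarrow p2) \lor p2)) = \text{False} \to \text{True} = \text{True}
(((p2 \to p5) \to (p2 \lor p5)) \land p5) \oplus ((p5 \oplus (((p2 \leftrightarrow p5) \leftrightarrow p5) \land p5)) \to (p5 \to ((p5 \leftrightarrow p2) \lor p2))) = \text{True} \oplus \text{True} = \text{False}
p5 \leftrightarrow p2 = \text{True} \leftrightarrow \text{True} = \text{True}
((((p2 \to p5) \to (p2 \lor p5)) \land p5) \oplus ((p5 \oplus (((p2 \leftrightarrow p5) \leftrightarrow p5) \land p5)) \to (p5 \to ((p5 \leftrightarrow p2) \lor p2)))) \leftrightarrow (p5 \leftrightarrow p2) = \text{False} \leftrightarrow \text{True} = \text{False}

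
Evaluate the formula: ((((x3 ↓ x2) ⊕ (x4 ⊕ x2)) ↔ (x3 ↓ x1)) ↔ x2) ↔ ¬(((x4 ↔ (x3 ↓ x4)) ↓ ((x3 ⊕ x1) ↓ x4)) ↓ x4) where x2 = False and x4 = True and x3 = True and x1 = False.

x3 ↓ x2 = True ↓ False = False
x4 ⊕ x2 = True ⊕ False = True
(x3 ↓ x2) ⊕ (x4 ⊕ x2) = False ⊕ True = True
x3 ↓ x1 = True ↓ False = False
((x3 ↓ x2) ⊕ (x4 ⊕ x2)) ↔ (x3 ↓ x1) = True ↔ False = False
(((x3 ↓ x2) ⊕ (x4 ⊕ x2)) ↔ (x3 ↓ x1)) ↔ x2 = False ↔ False = True
x3 ↓ x4 = True ↓ True = False
x4 ↔ (x3 ↓ x4) = True ↔ False = False
x3 ⊕ x1 = True ⊕ False = True
(x3 ⊕ x1) ↓ x4 = True ↓ True = False
(x4 ↔ (x3 ↓ x4)) ↓ ((x3 ⊕ x1) ↓ x4) = False ↓ False = True
((x4 ↔ (x3 ↓ x4)) ↓ ((x3 ⊕ x1) ↓ x4)) ↓ x4 = True ↓ True = False
¬(((x4 ↔ (x3 ↓ x4)) ↓ ((x3 ⊕ x1) ↓ x4)) ↓ x4) = ¬False = True
((((x3 ↓ x2) ⊕ (x4 ⊕ x2)) ↔ (x3 ↓ x1)) ↔ x2) ↔ ¬(((x4 ↔ (x3 ↓ x4)) ↓ ((x3 ⊕ x1) ↓ x4)) ↓ x4) = True ↔ True = True

True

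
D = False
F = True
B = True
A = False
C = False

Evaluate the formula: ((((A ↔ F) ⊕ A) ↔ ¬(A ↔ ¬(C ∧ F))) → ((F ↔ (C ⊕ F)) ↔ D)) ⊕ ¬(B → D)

False

A ↔ F = False ↔ True = False
(A ↔ F) ⊕ A = False ⊕ False = False
C ∧ F = False ∧ True = False
¬(C ∧ F) = ¬False = True
A ↔ ¬(C ∧ F) = False ↔ True = False
¬(A ↔ ¬(C ∧ F)) = ¬False = True
((A ↔ F) ⊕ A) ↔ ¬(A ↔ ¬(C ∧ F)) = False ↔ True = False
C ⊕ F = False ⊕ True = True
F ↔ (C ⊕ F) = True ↔ True = True
(F ↔ (C ⊕ F)) ↔ D = True ↔ False = False
(((A ↔ F) ⊕ A) ↔ ¬(A ↔ ¬(C ∧ F))) → ((F ↔ (C ⊕ F)) ↔ D) = False → False = True
B → D = True → False = False
¬(B → D) = ¬False = True
((((A ↔ F) ⊕ A) ↔ ¬(A ↔ ¬(C ∧ F))) → ((F ↔ (C ⊕ F)) ↔ D)) ⊕ ¬(B → D) = True ⊕ True = False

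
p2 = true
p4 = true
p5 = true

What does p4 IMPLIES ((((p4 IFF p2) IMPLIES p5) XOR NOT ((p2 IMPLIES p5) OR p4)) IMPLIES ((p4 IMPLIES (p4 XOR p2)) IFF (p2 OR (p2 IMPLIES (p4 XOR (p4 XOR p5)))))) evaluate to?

p4 IFF p2 = true IFF true = true
(p4 IFF p2) IMPLIES p5 = true IMPLIES true = true
p2 IMPLIES p5 = true IMPLIES true = true
(p2 IMPLIES p5) OR p4 = true OR true = true
NOT ((p2 IMPLIES p5) OR p4) = NOT true = false
((p4 IFF p2) IMPLIES p5) XOR NOT ((p2 IMPLIES p5) OR p4) = true XOR false = true
p4 XOR p2 = true XOR true = false
p4 IMPLIES (p4 XOR p2) = true IMPLIES false = false
p4 XOR p5 = true XOR true = false
p4 XOR (p4 XOR p5) = true XOR false = true
p2 IMPLIES (p4 XOR (p4 XOR p5)) = true IMPLIES true = true
p2 OR (p2 IMPLIES (p4 XOR (p4 XOR p5))) = true OR true = true
(p4 IMPLIES (p4 XOR p2)) IFF (p2 OR (p2 IMPLIES (p4 XOR (p4 XOR p5)))) = false IFF true = false
(((p4 IFF p2) IMPLIES p5) XOR NOT ((p2 IMPLIES p5) OR p4)) IMPLIES ((p4 IMPLIES (p4 XOR p2)) IFF (p2 OR (p2 IMPLIES (p4 XOR (p4 XOR p5))))) = true IMPLIES false = false
p4 IMPLIES ((((p4 IFF p2) IMPLIES p5) XOR NOT ((p2 IMPLIES p5) OR p4)) IMPLIES ((p4 IMPLIES (p4 XOR p2)) IFF (p2 OR (p2 IMPLIES (p4 XOR (p4 XOR p5)))))) = true IMPLIES false = false

false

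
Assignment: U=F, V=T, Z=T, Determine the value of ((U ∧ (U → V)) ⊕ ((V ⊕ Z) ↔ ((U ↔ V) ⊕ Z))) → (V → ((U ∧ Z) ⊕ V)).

U → V = F → T = T
U ∧ (U → V) = F ∧ T = F
V ⊕ Z = T ⊕ T = F
U ↔ V = F ↔ T = F
(U ↔ V) ⊕ Z = F ⊕ T = T
(V ⊕ Z) ↔ ((U ↔ V) ⊕ Z) = F ↔ T = F
(U ∧ (U → V)) ⊕ ((V ⊕ Z) ↔ ((U ↔ V) ⊕ Z)) = F ⊕ F = F
U ∧ Z = F ∧ T = F
(U ∧ Z) ⊕ V = F ⊕ T = T
V → ((U ∧ Z) ⊕ V) = T → T = T
((U ∧ (U → V)) ⊕ ((V ⊕ Z) ↔ ((U ↔ V) ⊕ Z))) → (V → ((U ∧ Z) ⊕ V)) = F → T = T

T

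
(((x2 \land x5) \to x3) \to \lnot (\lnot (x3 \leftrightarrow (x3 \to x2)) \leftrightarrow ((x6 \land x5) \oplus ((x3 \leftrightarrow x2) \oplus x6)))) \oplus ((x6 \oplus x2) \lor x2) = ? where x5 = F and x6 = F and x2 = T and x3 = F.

F

Substituting x5=F, x6=F, x2=T, x3=F:
x2 \land x5 = T \land F = F
(x2 \land x5) \to x3 = F \to F = T
x3 \to x2 = F \to T = T
x3 \leftrightarrow (x3 \to x2) = F \leftrightarrow T = F
\lnot (x3 \leftrightarrow (x3 \to x2)) = \lnot F = T
x6 \land x5 = F \land F = F
x3 \leftrightarrow x2 = F \leftrightarrow T = F
(x3 \leftrightarrow x2) \oplus x6 = F \oplus F = F
(x6 \land x5) \oplus ((x3 \leftrightarrow x2) \oplus x6) = F \oplus F = F
\lnot (x3 \leftrightarrow (x3 \to x2)) \leftrightarrow ((x6 \land x5) \oplus ((x3 \leftrightarrow x2) \oplus x6)) = T \leftrightarrow F = F
\lnot (\lnot (x3 \leftrightarrow (x3 \to x2)) \leftrightarrow ((x6 \land x5) \oplus ((x3 \leftrightarrow x2) \oplus x6))) = \lnot F = T
((x2 \land x5) \to x3) \to \lnot (\lnot (x3 \leftrightarrow (x3 \to x2)) \leftrightarrow ((x6 \land x5) \oplus ((x3 \leftrightarrow x2) \oplus x6))) = T \to T = T
x6 \oplus x2 = F \oplus T = T
(x6 \oplus x2) \lor x2 = T \lor T = T
(((x2 \land x5) \to x3) \to \lnot (\lnot (x3 \leftrightarrow (x3 \to x2)) \leftrightarrow ((x6 \land x5) \oplus ((x3 \leftrightarrow x2) \oplus x6)))) \oplus ((x6 \oplus x2) \lor x2) = T \oplus T = F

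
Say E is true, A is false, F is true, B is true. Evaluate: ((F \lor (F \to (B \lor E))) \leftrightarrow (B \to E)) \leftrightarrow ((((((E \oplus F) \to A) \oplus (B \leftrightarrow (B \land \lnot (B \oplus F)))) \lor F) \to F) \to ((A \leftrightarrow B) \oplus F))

B \lor E = \text{True} \lor \text{True} = \text{True}
F \to (B \lor E) = \text{True} \to \text{True} = \text{True}
F \lor (F \to (B \lor E)) = \text{True} \lor \text{True} = \text{True}
B \to E = \text{True} \to \text{True} = \text{True}
(F \lor (F \to (B \lor E))) \leftrightarrow (B \to E) = \text{True} \leftrightarrow \text{True} = \text{True}
E \oplus F = \text{True} \oplus \text{True} = \text{False}
(E \oplus F) \to A = \text{False} \to \text{False} = \text{True}
B \oplus F = \text{True} \oplus \text{True} = \text{False}
\lnot (B \oplus F) = \lnot \text{False} = \text{True}
B \land \lnot (B \oplus F) = \text{True} \land \text{True} = \text{True}
B \leftrightarrow (B \land \lnot (B \oplus F)) = \text{True} \leftrightarrow \text{True} = \text{True}
((E \oplus F) \to A) \oplus (B \leftrightarrow (B \land \lnot (B \oplus F))) = \text{True} \oplus \text{True} = \text{False}
(((E \oplus F) \to A) \oplus (B \leftrightarrow (B \land \lnot (B \oplus F)))) \lor F = \text{False} \lor \text{True} = \text{True}
((((E \oplus F) \to A) \oplus (B \leftrightarrow (B \land \lnot (B \oplus F)))) \lor F) \to F = \text{True} \to \text{True} = \text{True}
A \leftrightarrow B = \text{False} \leftrightarrow \text{True} = \text{False}
(A \leftrightarrow B) \oplus F = \text{False} \oplus \text{True} = \text{True}
(((((E \oplus F) \to A) \oplus (B \leftrightarrow (B \land \lnot (B \oplus F)))) \lor F) \to F) \to ((A \leftrightarrow B) \oplus F) = \text{True} \to \text{True} = \text{True}
((F \lor (F \to (B \lor E))) \leftrightarrow (B \to E)) \leftrightarrow ((((((E \oplus F) \to A) \oplus (B \leftrightarrow (B \land \lnot (B \oplus F)))) \lor F) \to F) \to ((A \leftrightarrow B) \oplus F)) = \text{True} \leftrightarrow \text{True} = \text{True}

\text{True}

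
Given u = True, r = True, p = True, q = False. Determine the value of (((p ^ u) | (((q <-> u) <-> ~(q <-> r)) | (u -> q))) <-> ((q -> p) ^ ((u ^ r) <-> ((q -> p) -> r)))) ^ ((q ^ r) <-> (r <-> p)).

True

p ^ u = True ^ True = False
q <-> u = False <-> True = False
q <-> r = False <-> True = False
~(q <-> r) = ~False = True
(q <-> u) <-> ~(q <-> r) = False <-> True = False
u -> q = True -> False = False
((q <-> u) <-> ~(q <-> r)) | (u -> q) = False | False = False
(p ^ u) | (((q <-> u) <-> ~(q <-> r)) | (u -> q)) = False | False = False
q -> p = False -> True = True
u ^ r = True ^ True = False
q -> p = False -> True = True
(q -> p) -> r = True -> True = True
(u ^ r) <-> ((q -> p) -> r) = False <-> True = False
(q -> p) ^ ((u ^ r) <-> ((q -> p) -> r)) = True ^ False = True
((p ^ u) | (((q <-> u) <-> ~(q <-> r)) | (u -> q))) <-> ((q -> p) ^ ((u ^ r) <-> ((q -> p) -> r))) = False <-> True = False
q ^ r = False ^ True = True
r <-> p = True <-> True = True
(q ^ r) <-> (r <-> p) = True <-> True = True
(((p ^ u) | (((q <-> u) <-> ~(q <-> r)) | (u -> q))) <-> ((q -> p) ^ ((u ^ r) <-> ((q -> p) -> r)))) ^ ((q ^ r) <-> (r <-> p)) = False ^ True = True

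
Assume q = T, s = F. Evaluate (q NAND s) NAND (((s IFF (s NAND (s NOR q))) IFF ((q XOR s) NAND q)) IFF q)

F

q NAND s = T NAND F = T
s NOR q = F NOR T = F
s NAND (s NOR q) = F NAND F = T
s IFF (s NAND (s NOR q)) = F IFF T = F
q XOR s = T XOR F = T
(q XOR s) NAND q = T NAND T = F
(s IFF (s NAND (s NOR q))) IFF ((q XOR s) NAND q) = F IFF F = T
((s IFF (s NAND (s NOR q))) IFF ((q XOR s) NAND q)) IFF q = T IFF T = T
(q NAND s) NAND (((s IFF (s NAND (s NOR q))) IFF ((q XOR s) NAND q)) IFF q) = T NAND T = F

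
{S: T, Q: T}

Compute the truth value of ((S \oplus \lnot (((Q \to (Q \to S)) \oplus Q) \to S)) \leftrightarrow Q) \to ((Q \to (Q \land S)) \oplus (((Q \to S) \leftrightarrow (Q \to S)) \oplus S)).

Substituting S=T, Q=T:
Q \to S = T \to T = T
Q \to (Q \to S) = T \to T = T
(Q \to (Q \to S)) \oplus Q = T \oplus T = F
((Q \to (Q \to S)) \oplus Q) \to S = F \to T = T
\lnot (((Q \to (Q \to S)) \oplus Q) \to S) = \lnot T = F
S \oplus \lnot (((Q \to (Q \to S)) \oplus Q) \to S) = T \oplus F = T
(S \oplus \lnot (((Q \to (Q \to S)) \oplus Q) \to S)) \leftrightarrow Q = T \leftrightarrow T = T
Q \land S = T \land T = T
Q \to (Q \land S) = T \to T = T
Q \to S = T \to T = T
Q \to S = T \to T = T
(Q \to S) \leftrightarrow (Q \to S) = T \leftrightarrow T = T
((Q \to S) \leftrightarrow (Q \to S)) \oplus S = T \oplus T = F
(Q \to (Q \land S)) \oplus (((Q \to S) \leftrightarrow (Q \to S)) \oplus S) = T \oplus F = T
((S \oplus \lnot (((Q \to (Q \to S)) \oplus Q) \to S)) \leftrightarrow Q) \to ((Q \to (Q \land S)) \oplus (((Q \to S) \leftrightarrow (Q \to S)) \oplus S)) = T \to T = T

T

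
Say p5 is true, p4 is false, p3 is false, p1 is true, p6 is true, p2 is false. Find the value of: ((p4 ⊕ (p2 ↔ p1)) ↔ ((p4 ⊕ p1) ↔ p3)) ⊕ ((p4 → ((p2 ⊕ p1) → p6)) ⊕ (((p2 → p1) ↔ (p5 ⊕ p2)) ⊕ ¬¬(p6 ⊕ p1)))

p2 ↔ p1 = F ↔ T = F
p4 ⊕ (p2 ↔ p1) = F ⊕ F = F
p4 ⊕ p1 = F ⊕ T = T
(p4 ⊕ p1) ↔ p3 = T ↔ F = F
(p4 ⊕ (p2 ↔ p1)) ↔ ((p4 ⊕ p1) ↔ p3) = F ↔ F = T
p2 ⊕ p1 = F ⊕ T = T
(p2 ⊕ p1) → p6 = T → T = T
p4 → ((p2 ⊕ p1) → p6) = F → T = T
p2 → p1 = F → T = T
p5 ⊕ p2 = T ⊕ F = T
(p2 → p1) ↔ (p5 ⊕ p2) = T ↔ T = T
p6 ⊕ p1 = T ⊕ T = F
¬(p6 ⊕ p1) = ¬F = T
¬¬(p6 ⊕ p1) = ¬T = F
((p2 → p1) ↔ (p5 ⊕ p2)) ⊕ ¬¬(p6 ⊕ p1) = T ⊕ F = T
(p4 → ((p2 ⊕ p1) → p6)) ⊕ (((p2 → p1) ↔ (p5 ⊕ p2)) ⊕ ¬¬(p6 ⊕ p1)) = T ⊕ T = F
((p4 ⊕ (p2 ↔ p1)) ↔ ((p4 ⊕ p1) ↔ p3)) ⊕ ((p4 → ((p2 ⊕ p1) → p6)) ⊕ (((p2 → p1) ↔ (p5 ⊕ p2)) ⊕ ¬¬(p6 ⊕ p1))) = T ⊕ F = T

T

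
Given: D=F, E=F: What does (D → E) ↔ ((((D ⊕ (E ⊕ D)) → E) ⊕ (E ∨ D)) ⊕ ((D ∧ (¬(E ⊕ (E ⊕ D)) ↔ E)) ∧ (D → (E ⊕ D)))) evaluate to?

D → E = F → F = T
E ⊕ D = F ⊕ F = F
D ⊕ (E ⊕ D) = F ⊕ F = F
(D ⊕ (E ⊕ D)) → E = F → F = T
E ∨ D = F ∨ F = F
((D ⊕ (E ⊕ D)) → E) ⊕ (E ∨ D) = T ⊕ F = T
E ⊕ D = F ⊕ F = F
E ⊕ (E ⊕ D) = F ⊕ F = F
¬(E ⊕ (E ⊕ D)) = ¬F = T
¬(E ⊕ (E ⊕ D)) ↔ E = T ↔ F = F
D ∧ (¬(E ⊕ (E ⊕ D)) ↔ E) = F ∧ F = F
E ⊕ D = F ⊕ F = F
D → (E ⊕ D) = F → F = T
(D ∧ (¬(E ⊕ (E ⊕ D)) ↔ E)) ∧ (D → (E ⊕ D)) = F ∧ T = F
(((D ⊕ (E ⊕ D)) → E) ⊕ (E ∨ D)) ⊕ ((D ∧ (¬(E ⊕ (E ⊕ D)) ↔ E)) ∧ (D → (E ⊕ D))) = T ⊕ F = T
(D → E) ↔ ((((D ⊕ (E ⊕ D)) → E) ⊕ (E ∨ D)) ⊕ ((D ∧ (¬(E ⊕ (E ⊕ D)) ↔ E)) ∧ (D → (E ⊕ D)))) = T ↔ T = T

T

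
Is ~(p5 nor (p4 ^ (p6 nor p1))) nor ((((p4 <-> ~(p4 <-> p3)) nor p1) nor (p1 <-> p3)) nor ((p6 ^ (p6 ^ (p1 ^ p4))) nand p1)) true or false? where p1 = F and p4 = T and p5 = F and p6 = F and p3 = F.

T

Substituting p1=F, p4=T, p5=F, p6=F, p3=F:
p6 nor p1 = F nor F = T
p4 ^ (p6 nor p1) = T ^ T = F
p5 nor (p4 ^ (p6 nor p1)) = F nor F = T
~(p5 nor (p4 ^ (p6 nor p1))) = ~T = F
p4 <-> p3 = T <-> F = F
~(p4 <-> p3) = ~F = T
p4 <-> ~(p4 <-> p3) = T <-> T = T
(p4 <-> ~(p4 <-> p3)) nor p1 = T nor F = F
p1 <-> p3 = F <-> F = T
((p4 <-> ~(p4 <-> p3)) nor p1) nor (p1 <-> p3) = F nor T = F
p1 ^ p4 = F ^ T = T
p6 ^ (p1 ^ p4) = F ^ T = T
p6 ^ (p6 ^ (p1 ^ p4)) = F ^ T = T
(p6 ^ (p6 ^ (p1 ^ p4))) nand p1 = T nand F = T
(((p4 <-> ~(p4 <-> p3)) nor p1) nor (p1 <-> p3)) nor ((p6 ^ (p6 ^ (p1 ^ p4))) nand p1) = F nor T = F
~(p5 nor (p4 ^ (p6 nor p1))) nor ((((p4 <-> ~(p4 <-> p3)) nor p1) nor (p1 <-> p3)) nor ((p6 ^ (p6 ^ (p1 ^ p4))) nand p1)) = F nor F = T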